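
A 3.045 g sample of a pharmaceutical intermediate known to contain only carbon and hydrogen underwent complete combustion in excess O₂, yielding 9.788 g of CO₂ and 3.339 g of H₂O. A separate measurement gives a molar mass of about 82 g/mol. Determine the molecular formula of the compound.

C6H10

mol C = 9.788 g CO₂ ÷ 44.009 g/mol = 0.22241 mol
mol H = 2 × 3.339 g H₂O ÷ 18.015 g/mol = 0.37069 mol
Divide by the smallest (0.22241 mol): C 1.000, H 1.667
Multiplying each by 3 gives whole numbers: C 3.00, H 5.00
Empirical formula: C3H5
Empirical-formula mass = 41.07 g/mol; 82 ÷ 41.07 ≈ 2, so the molecular formula is C6H10.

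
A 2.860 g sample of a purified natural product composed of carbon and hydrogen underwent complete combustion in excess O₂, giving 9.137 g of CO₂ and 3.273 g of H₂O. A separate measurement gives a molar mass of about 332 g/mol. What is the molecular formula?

mol C = 9.137 g CO₂ ÷ 44.009 g/mol = 0.20762 mol
mol H = 2 × 3.273 g H₂O ÷ 18.015 g/mol = 0.36336 mol
Divide by the smallest (0.20762 mol): C 1.000, H 1.750
Multiplying each by 4 gives whole numbers: C 4.00, H 7.00
Empirical formula: C4H7
Empirical-formula mass = 55.10 g/mol; 332 ÷ 55.10 ≈ 6, so the molecular formula is C24H42.

C24H42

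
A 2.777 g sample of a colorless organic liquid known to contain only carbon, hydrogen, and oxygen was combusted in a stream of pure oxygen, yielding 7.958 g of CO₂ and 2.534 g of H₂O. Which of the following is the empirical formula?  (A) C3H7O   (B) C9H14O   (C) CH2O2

mol C = 7.958 g CO₂ ÷ 44.009 g/mol = 0.18083 mol
mol H = 2 × 2.534 g H₂O ÷ 18.015 g/mol = 0.28132 mol
mass O = 2.777 − (2.1719 + 0.28357) = 0.32152 g → mol O = 0.32152 ÷ 15.999 = 0.020096 mol
Divide by the smallest (0.020096 mol): C 8.998, H 13.999, O 1.000

(B) C9H14O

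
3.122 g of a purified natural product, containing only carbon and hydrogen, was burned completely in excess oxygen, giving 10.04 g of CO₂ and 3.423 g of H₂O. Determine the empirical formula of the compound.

C3H5

mol C = 10.04 g CO₂ ÷ 44.009 g/mol = 0.22814 mol
mol H = 2 × 3.423 g H₂O ÷ 18.015 g/mol = 0.38002 mol
Divide by the smallest (0.22814 mol): C 1.000, H 1.666
Multiplying each by 3 gives whole numbers: C 3.00, H 5.00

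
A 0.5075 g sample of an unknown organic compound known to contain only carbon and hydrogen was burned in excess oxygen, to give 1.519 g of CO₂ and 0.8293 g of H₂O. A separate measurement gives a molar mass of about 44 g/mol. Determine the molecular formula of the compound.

mol C = 1.519 g CO₂ ÷ 44.009 g/mol = 0.034516 mol
mol H = 2 × 0.8293 g H₂O ÷ 18.015 g/mol = 0.092068 mol
Divide by the smallest (0.034516 mol): C 1.000, H 2.667
Multiplying each by 3 gives whole numbers: C 3.00, H 8.00
Empirical formula: C3H8
Empirical-formula mass = 44.10 g/mol; 44 ÷ 44.10 ≈ 1, so the molecular formula is C3H8.

C3H8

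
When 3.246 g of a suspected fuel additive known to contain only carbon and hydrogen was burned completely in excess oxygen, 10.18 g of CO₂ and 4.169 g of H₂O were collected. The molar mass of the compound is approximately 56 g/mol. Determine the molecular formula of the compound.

mol C = 10.18 g CO₂ ÷ 44.009 g/mol = 0.23132 mol
mol H = 2 × 4.169 g H₂O ÷ 18.015 g/mol = 0.46284 mol
Divide by the smallest (0.23132 mol): C 1.000, H 2.001
Empirical formula: CH2
Empirical-formula mass = 14.03 g/mol; 56 ÷ 14.03 ≈ 4, so the molecular formula is C4H8.

C4H8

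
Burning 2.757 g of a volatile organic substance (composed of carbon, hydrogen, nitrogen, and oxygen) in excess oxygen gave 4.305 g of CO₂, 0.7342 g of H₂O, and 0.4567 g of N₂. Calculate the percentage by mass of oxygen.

mol C = 4.305 g CO₂ ÷ 44.009 g/mol = 0.097821 mol
mol H = 2 × 0.7342 g H₂O ÷ 18.015 g/mol = 0.081510 mol
mol N = 2 × 0.4567 g N₂ ÷ 28.014 g/mol = 0.032605 mol
mass O = 2.757 − (1.1749 + 0.082162 + 0.45670) = 1.0432 g → mol O = 1.0432 ÷ 15.999 = 0.065205 mol
mass % O = 1.0432 g ÷ 2.757 g × 100%

37.84%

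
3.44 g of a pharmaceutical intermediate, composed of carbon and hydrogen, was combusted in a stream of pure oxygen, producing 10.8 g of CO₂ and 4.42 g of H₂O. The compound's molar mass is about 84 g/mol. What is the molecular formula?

C6H12

mol C = 10.8 g CO₂ ÷ 44.009 g/mol = 0.2454 mol
mol H = 2 × 4.42 g H₂O ÷ 18.015 g/mol = 0.4907 mol
Divide by the smallest (0.2454 mol): C 1.000, H 2.000
Empirical formula: CH2
Empirical-formula mass = 14.03 g/mol; 84 ÷ 14.03 ≈ 6, so the molecular formula is C6H12.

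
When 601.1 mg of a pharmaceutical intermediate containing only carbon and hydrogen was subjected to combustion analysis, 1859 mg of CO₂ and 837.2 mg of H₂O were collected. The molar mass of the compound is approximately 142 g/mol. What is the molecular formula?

mol C = 1.859 g CO₂ ÷ 44.009 g/mol = 0.042241 mol
mol H = 2 × 0.8372 g H₂O ÷ 18.015 g/mol = 0.092945 mol
Divide by the smallest (0.042241 mol): C 1.000, H 2.200
Multiplying each by 5 gives whole numbers: C 5.00, H 11.00
Empirical formula: C5H11
Empirical-formula mass = 71.14 g/mol; 142 ÷ 71.14 ≈ 2, so the molecular formula is C10H22.

C10H22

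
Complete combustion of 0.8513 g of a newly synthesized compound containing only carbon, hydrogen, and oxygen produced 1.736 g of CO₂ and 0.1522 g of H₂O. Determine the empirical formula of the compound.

C7H3O4

mol C = 1.736 g CO₂ ÷ 44.009 g/mol = 0.039446 mol
mol H = 2 × 0.1522 g H₂O ÷ 18.015 g/mol = 0.016897 mol
mass O = 0.8513 − (0.47379 + 0.017032) = 0.36048 g → mol O = 0.36048 ÷ 15.999 = 0.022531 mol
Divide by the smallest (0.016897 mol): C 2.335, H 1.000, O 1.333
Multiplying each by 3 gives whole numbers: C 7.00, H 3.00, O 4.00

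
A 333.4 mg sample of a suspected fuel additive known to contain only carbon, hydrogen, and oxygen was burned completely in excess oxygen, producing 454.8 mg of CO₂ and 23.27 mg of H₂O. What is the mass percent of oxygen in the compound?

mol C = 0.4548 g CO₂ ÷ 44.009 g/mol = 0.010334 mol
mol H = 2 × 0.02327 g H₂O ÷ 18.015 g/mol = 0.0025834 mol
mass O = 0.3334 − (0.12412 + 0.0026041) = 0.20667 g → mol O = 0.20667 ÷ 15.999 = 0.012918 mol
mass % O = 0.20667 g ÷ 0.3334 g × 100%

61.99%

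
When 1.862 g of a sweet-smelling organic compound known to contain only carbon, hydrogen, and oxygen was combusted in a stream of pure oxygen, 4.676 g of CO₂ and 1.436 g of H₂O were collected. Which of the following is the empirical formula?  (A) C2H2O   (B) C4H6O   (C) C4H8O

mol C = 4.676 g CO₂ ÷ 44.009 g/mol = 0.10625 mol
mol H = 2 × 1.436 g H₂O ÷ 18.015 g/mol = 0.15942 mol
mass O = 1.862 − (1.2762 + 0.16070) = 0.42512 g → mol O = 0.42512 ÷ 15.999 = 0.026572 mol
Divide by the smallest (0.026572 mol): C 3.999, H 6.000, O 1.000

(B) C4H6O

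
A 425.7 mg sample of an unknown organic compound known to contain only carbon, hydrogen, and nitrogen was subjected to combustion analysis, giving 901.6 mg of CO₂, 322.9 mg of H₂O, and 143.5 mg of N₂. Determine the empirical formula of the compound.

C4H7N2

mol C = 0.9016 g CO₂ ÷ 44.009 g/mol = 0.020487 mol
mol H = 2 × 0.3229 g H₂O ÷ 18.015 g/mol = 0.035848 mol
mol N = 2 × 0.1435 g N₂ ÷ 28.014 g/mol = 0.010245 mol
Divide by the smallest (0.010245 mol): C 2.000, H 3.499, N 1.000
Multiplying each by 2 gives whole numbers: C 4.00, H 7.00, N 2.00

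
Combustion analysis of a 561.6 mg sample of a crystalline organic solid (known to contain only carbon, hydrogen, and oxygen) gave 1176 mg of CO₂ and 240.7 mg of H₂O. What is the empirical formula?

C2H2O

mol C = 1.176 g CO₂ ÷ 44.009 g/mol = 0.026722 mol
mol H = 2 × 0.2407 g H₂O ÷ 18.015 g/mol = 0.026722 mol
mass O = 0.5616 − (0.32096 + 0.026936) = 0.21371 g → mol O = 0.21371 ÷ 15.999 = 0.013358 mol
Divide by the smallest (0.013358 mol): C 2.000, H 2.001, O 1.000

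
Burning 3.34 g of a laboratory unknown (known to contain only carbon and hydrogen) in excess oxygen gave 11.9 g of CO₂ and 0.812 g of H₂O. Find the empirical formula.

C3H

mol C = 11.9 g CO₂ ÷ 44.009 g/mol = 0.2704 mol
mol H = 2 × 0.812 g H₂O ÷ 18.015 g/mol = 0.09015 mol
Divide by the smallest (0.09015 mol): C 3.000, H 1.000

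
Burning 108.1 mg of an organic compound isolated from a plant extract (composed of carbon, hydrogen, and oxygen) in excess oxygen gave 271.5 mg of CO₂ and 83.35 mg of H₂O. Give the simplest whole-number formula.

C4H6O

mol C = 0.2715 g CO₂ ÷ 44.009 g/mol = 0.0061692 mol
mol H = 2 × 0.08335 g H₂O ÷ 18.015 g/mol = 0.0092534 mol
mass O = 0.1081 − (0.074098 + 0.0093274) = 0.024674 g → mol O = 0.024674 ÷ 15.999 = 0.0015422 mol
Divide by the smallest (0.0015422 mol): C 4.000, H 6.000, O 1.000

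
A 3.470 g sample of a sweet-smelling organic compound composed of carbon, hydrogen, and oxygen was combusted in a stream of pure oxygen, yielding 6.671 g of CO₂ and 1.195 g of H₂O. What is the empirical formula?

C8H7O5

mol C = 6.671 g CO₂ ÷ 44.009 g/mol = 0.15158 mol
mol H = 2 × 1.195 g H₂O ÷ 18.015 g/mol = 0.13267 mol
mass O = 3.470 − (1.8207 + 0.13373) = 1.5156 g → mol O = 1.5156 ÷ 15.999 = 0.094732 mol
Divide by the smallest (0.094732 mol): C 1.600, H 1.400, O 1.000
Multiplying each by 5 gives whole numbers: C 8.00, H 7.00, O 5.00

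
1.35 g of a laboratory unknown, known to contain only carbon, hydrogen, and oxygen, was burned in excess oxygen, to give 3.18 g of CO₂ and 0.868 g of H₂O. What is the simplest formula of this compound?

mol C = 3.18 g CO₂ ÷ 44.009 g/mol = 0.07226 mol
mol H = 2 × 0.868 g H₂O ÷ 18.015 g/mol = 0.09636 mol
mass O = 1.35 − (0.8679 + 0.09714) = 0.3850 g → mol O = 0.3850 ÷ 15.999 = 0.02406 mol
Divide by the smallest (0.02406 mol): C 3.003, H 4.005, O 1.000

C3H4O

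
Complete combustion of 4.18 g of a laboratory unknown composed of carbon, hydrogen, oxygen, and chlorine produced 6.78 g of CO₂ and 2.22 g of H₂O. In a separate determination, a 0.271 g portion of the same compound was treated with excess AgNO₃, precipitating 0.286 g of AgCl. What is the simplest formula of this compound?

mol C = 6.78 g CO₂ ÷ 44.009 g/mol = 0.1541 mol
mol H = 2 × 2.22 g H₂O ÷ 18.015 g/mol = 0.2465 mol
From the AgCl data: mol Cl per gram of compound = (0.286 ÷ 143.318) ÷ 0.271 = 0.007364 mol/g, so in the 4.18 g combustion sample mol Cl = 0.03078 mol
mass O = 4.18 − (1.850 + 0.2484 + 1.091) = 0.9900 g → mol O = 0.9900 ÷ 15.999 = 0.06188 mol
Divide by the smallest (0.03078 mol): C 5.005, H 8.007, Cl 1.000, O 2.010

C5H8ClO2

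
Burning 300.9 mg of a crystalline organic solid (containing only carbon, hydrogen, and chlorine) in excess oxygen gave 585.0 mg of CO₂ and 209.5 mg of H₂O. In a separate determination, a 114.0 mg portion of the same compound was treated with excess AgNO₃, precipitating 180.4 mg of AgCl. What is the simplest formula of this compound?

C4H7Cl

mol C = 0.5850 g CO₂ ÷ 44.009 g/mol = 0.013293 mol
mol H = 2 × 0.2095 g H₂O ÷ 18.015 g/mol = 0.023258 mol
From the AgCl data: mol Cl per gram of compound = (0.1804 ÷ 143.318) ÷ 0.1140 = 0.011042 mol/g, so in the 0.3009 g combustion sample mol Cl = 0.0033224 mol
Divide by the smallest (0.0033224 mol): C 4.001, H 7.000, Cl 1.000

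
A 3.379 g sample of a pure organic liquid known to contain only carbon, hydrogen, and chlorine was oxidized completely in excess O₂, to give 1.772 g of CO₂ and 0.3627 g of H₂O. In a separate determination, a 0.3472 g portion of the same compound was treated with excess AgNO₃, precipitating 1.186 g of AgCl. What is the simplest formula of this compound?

mol C = 1.772 g CO₂ ÷ 44.009 g/mol = 0.040264 mol
mol H = 2 × 0.3627 g H₂O ÷ 18.015 g/mol = 0.040266 mol
From the AgCl data: mol Cl per gram of compound = (1.186 ÷ 143.318) ÷ 0.3472 = 0.023834 mol/g, so in the 3.379 g combustion sample mol Cl = 0.080536 mol
Divide by the smallest (0.040264 mol): C 1.000, H 1.000, Cl 2.000

CHCl2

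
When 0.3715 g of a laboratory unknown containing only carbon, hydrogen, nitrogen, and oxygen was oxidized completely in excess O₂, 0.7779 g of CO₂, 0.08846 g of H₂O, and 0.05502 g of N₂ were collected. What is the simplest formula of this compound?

mol C = 0.7779 g CO₂ ÷ 44.009 g/mol = 0.017676 mol
mol H = 2 × 0.08846 g H₂O ÷ 18.015 g/mol = 0.0098207 mol
mol N = 2 × 0.05502 g N₂ ÷ 28.014 g/mol = 0.0039280 mol
mass O = 0.3715 − (0.21231 + 0.0098993 + 0.055020) = 0.094275 g → mol O = 0.094275 ÷ 15.999 = 0.0058926 mol
Divide by the smallest (0.0039280 mol): C 4.500, H 2.500, N 1.000, O 1.500
Multiplying each by 2 gives whole numbers: C 9.00, H 5.00, N 2.00, O 3.00

C9H5N2O3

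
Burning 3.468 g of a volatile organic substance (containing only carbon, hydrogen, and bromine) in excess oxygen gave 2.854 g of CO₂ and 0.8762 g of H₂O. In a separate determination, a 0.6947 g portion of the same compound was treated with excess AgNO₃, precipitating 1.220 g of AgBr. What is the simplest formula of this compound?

mol C = 2.854 g CO₂ ÷ 44.009 g/mol = 0.064850 mol
mol H = 2 × 0.8762 g H₂O ÷ 18.015 g/mol = 0.097274 mol
From the AgBr data: mol Br per gram of compound = (1.220 ÷ 187.772) ÷ 0.6947 = 0.0093526 mol/g, so in the 3.468 g combustion sample mol Br = 0.032435 mol
Divide by the smallest (0.032435 mol): C 1.999, H 2.999, Br 1.000

C2H3Br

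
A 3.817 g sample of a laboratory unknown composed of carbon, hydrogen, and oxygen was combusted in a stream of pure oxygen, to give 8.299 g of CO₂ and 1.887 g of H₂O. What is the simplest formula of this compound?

C9H10O4

mol C = 8.299 g CO₂ ÷ 44.009 g/mol = 0.18858 mol
mol H = 2 × 1.887 g H₂O ÷ 18.015 g/mol = 0.20949 mol
mass O = 3.817 − (2.2650 + 0.21117) = 1.3409 g → mol O = 1.3409 ÷ 15.999 = 0.083809 mol
Divide by the smallest (0.083809 mol): C 2.250, H 2.500, O 1.000
Multiplying each by 4 gives whole numbers: C 9.00, H 10.00, O 4.00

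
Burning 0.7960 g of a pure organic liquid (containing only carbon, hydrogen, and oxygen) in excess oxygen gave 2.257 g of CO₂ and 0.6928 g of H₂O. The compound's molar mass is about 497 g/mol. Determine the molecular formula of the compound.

C32H48O4

mol C = 2.257 g CO₂ ÷ 44.009 g/mol = 0.051285 mol
mol H = 2 × 0.6928 g H₂O ÷ 18.015 g/mol = 0.076914 mol
mass O = 0.7960 − (0.61598 + 0.077529) = 0.10249 g → mol O = 0.10249 ÷ 15.999 = 0.0064059 mol
Divide by the smallest (0.0064059 mol): C 8.006, H 12.007, O 1.000
Empirical formula: C8H12O
Empirical-formula mass = 124.18 g/mol; 497 ÷ 124.18 ≈ 4, so the molecular formula is C32H48O4.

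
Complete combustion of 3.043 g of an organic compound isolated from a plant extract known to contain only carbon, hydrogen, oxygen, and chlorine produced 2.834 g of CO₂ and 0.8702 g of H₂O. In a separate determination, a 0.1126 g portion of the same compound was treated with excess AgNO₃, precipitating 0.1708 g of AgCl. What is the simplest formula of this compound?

C2H3ClO2

mol C = 2.834 g CO₂ ÷ 44.009 g/mol = 0.064396 mol
mol H = 2 × 0.8702 g H₂O ÷ 18.015 g/mol = 0.096608 mol
From the AgCl data: mol Cl per gram of compound = (0.1708 ÷ 143.318) ÷ 0.1126 = 0.010584 mol/g, so in the 3.043 g combustion sample mol Cl = 0.032207 mol
mass O = 3.043 − (0.77346 + 0.097381 + 1.1417) = 1.0304 g → mol O = 1.0304 ÷ 15.999 = 0.064405 mol
Divide by the smallest (0.032207 mol): C 1.999, H 3.000, Cl 1.000, O 2.000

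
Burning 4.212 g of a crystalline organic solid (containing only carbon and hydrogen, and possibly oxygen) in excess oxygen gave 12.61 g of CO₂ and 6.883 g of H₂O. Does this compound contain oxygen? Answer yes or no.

no

mol C = 12.61 g CO₂ ÷ 44.009 g/mol = 0.28653 mol
mol H = 2 × 6.883 g H₂O ÷ 18.015 g/mol = 0.76414 mol
C and H together account for 4.2118 g — essentially the entire 4.212 g sample — so the compound contains no oxygen.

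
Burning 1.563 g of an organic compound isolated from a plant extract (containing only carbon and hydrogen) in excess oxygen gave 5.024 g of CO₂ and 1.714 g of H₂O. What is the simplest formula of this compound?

mol C = 5.024 g CO₂ ÷ 44.009 g/mol = 0.11416 mol
mol H = 2 × 1.714 g H₂O ÷ 18.015 g/mol = 0.19029 mol
Divide by the smallest (0.11416 mol): C 1.000, H 1.667
Multiplying each by 3 gives whole numbers: C 3.00, H 5.00

C3H5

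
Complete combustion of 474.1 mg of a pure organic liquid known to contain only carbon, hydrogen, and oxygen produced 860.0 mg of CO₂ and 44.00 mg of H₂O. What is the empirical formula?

C4HO3

mol C = 0.8600 g CO₂ ÷ 44.009 g/mol = 0.019541 mol
mol H = 2 × 0.04400 g H₂O ÷ 18.015 g/mol = 0.0048848 mol
mass O = 0.4741 − (0.23471 + 0.0049239) = 0.23446 g → mol O = 0.23446 ÷ 15.999 = 0.014655 mol
Divide by the smallest (0.0048848 mol): C 4.000, H 1.000, O 3.000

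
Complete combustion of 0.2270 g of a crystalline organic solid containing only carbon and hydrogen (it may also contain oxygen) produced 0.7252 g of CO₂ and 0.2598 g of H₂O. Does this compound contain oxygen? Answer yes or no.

mol C = 0.7252 g CO₂ ÷ 44.009 g/mol = 0.016478 mol
mol H = 2 × 0.2598 g H₂O ÷ 18.015 g/mol = 0.028843 mol
C and H together account for 0.22700 g — essentially the entire 0.2270 g sample — so the compound contains no oxygen.

no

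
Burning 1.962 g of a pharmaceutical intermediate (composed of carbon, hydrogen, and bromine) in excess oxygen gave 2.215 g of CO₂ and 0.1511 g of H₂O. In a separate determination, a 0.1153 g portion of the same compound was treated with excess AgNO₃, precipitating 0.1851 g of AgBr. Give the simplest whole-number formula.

mol C = 2.215 g CO₂ ÷ 44.009 g/mol = 0.050331 mol
mol H = 2 × 0.1511 g H₂O ÷ 18.015 g/mol = 0.016775 mol
From the AgBr data: mol Br per gram of compound = (0.1851 ÷ 187.772) ÷ 0.1153 = 0.0085496 mol/g, so in the 1.962 g combustion sample mol Br = 0.016774 mol
Divide by the smallest (0.016774 mol): C 3.000, H 1.000, Br 1.000

C3HBr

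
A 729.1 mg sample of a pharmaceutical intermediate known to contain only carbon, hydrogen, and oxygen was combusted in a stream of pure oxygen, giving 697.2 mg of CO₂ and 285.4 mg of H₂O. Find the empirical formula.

mol C = 0.6972 g CO₂ ÷ 44.009 g/mol = 0.015842 mol
mol H = 2 × 0.2854 g H₂O ÷ 18.015 g/mol = 0.031685 mol
mass O = 0.7291 − (0.19028 + 0.031938) = 0.50688 g → mol O = 0.50688 ÷ 15.999 = 0.031682 mol
Divide by the smallest (0.015842 mol): C 1.000, H 2.000, O 2.000

CH2O2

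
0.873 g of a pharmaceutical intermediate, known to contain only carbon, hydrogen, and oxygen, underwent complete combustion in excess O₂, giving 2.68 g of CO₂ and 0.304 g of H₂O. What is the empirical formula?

C9H5O

mol C = 2.68 g CO₂ ÷ 44.009 g/mol = 0.06090 mol
mol H = 2 × 0.304 g H₂O ÷ 18.015 g/mol = 0.03375 mol
mass O = 0.873 − (0.7314 + 0.03402) = 0.1076 g → mol O = 0.1076 ÷ 15.999 = 0.006722 mol
Divide by the smallest (0.006722 mol): C 9.059, H 5.021, O 1.000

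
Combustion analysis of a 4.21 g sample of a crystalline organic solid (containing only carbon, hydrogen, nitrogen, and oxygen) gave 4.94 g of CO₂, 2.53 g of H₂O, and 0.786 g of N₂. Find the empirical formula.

mol C = 4.94 g CO₂ ÷ 44.009 g/mol = 0.1122 mol
mol H = 2 × 2.53 g H₂O ÷ 18.015 g/mol = 0.2809 mol
mol N = 2 × 0.786 g N₂ ÷ 28.014 g/mol = 0.05611 mol
mass O = 4.21 − (1.348 + 0.2831 + 0.7860) = 1.793 g → mol O = 1.793 ÷ 15.999 = 0.1120 mol
Divide by the smallest (0.05611 mol): C 2.000, H 5.005, N 1.000, O 1.997

C2H5NO2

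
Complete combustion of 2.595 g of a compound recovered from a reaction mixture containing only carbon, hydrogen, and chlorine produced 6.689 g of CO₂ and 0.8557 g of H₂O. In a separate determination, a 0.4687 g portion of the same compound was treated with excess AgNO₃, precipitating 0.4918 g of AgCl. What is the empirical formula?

mol C = 6.689 g CO₂ ÷ 44.009 g/mol = 0.15199 mol
mol H = 2 × 0.8557 g H₂O ÷ 18.015 g/mol = 0.094999 mol
From the AgCl data: mol Cl per gram of compound = (0.4918 ÷ 143.318) ÷ 0.4687 = 0.0073214 mol/g, so in the 2.595 g combustion sample mol Cl = 0.018999 mol
Divide by the smallest (0.018999 mol): C 8.000, H 5.000, Cl 1.000

C8H5Cl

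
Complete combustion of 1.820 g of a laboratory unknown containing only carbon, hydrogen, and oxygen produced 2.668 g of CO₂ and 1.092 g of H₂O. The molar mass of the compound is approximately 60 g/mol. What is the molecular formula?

C2H4O2

mol C = 2.668 g CO₂ ÷ 44.009 g/mol = 0.060624 mol
mol H = 2 × 1.092 g H₂O ÷ 18.015 g/mol = 0.12123 mol
mass O = 1.820 − (0.72815 + 0.12220) = 0.96964 g → mol O = 0.96964 ÷ 15.999 = 0.060607 mol
Divide by the smallest (0.060607 mol): C 1.000, H 2.000, O 1.000
Empirical formula: CH2O
Empirical-formula mass = 30.03 g/mol; 60 ÷ 30.03 ≈ 2, so the molecular formula is C2H4O2.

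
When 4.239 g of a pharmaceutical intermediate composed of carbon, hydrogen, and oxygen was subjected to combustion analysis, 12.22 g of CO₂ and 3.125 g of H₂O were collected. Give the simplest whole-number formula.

mol C = 12.22 g CO₂ ÷ 44.009 g/mol = 0.27767 mol
mol H = 2 × 3.125 g H₂O ÷ 18.015 g/mol = 0.34693 mol
mass O = 4.239 − (3.3351 + 0.34971) = 0.55419 g → mol O = 0.55419 ÷ 15.999 = 0.034639 mol
Divide by the smallest (0.034639 mol): C 8.016, H 10.016, O 1.000

C8H10O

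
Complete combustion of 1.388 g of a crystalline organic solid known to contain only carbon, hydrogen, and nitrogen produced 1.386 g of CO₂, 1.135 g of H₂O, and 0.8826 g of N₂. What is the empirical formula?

CH4N2

mol C = 1.386 g CO₂ ÷ 44.009 g/mol = 0.031494 mol
mol H = 2 × 1.135 g H₂O ÷ 18.015 g/mol = 0.12601 mol
mol N = 2 × 0.8826 g N₂ ÷ 28.014 g/mol = 0.063011 mol
Divide by the smallest (0.031494 mol): C 1.000, H 4.001, N 2.001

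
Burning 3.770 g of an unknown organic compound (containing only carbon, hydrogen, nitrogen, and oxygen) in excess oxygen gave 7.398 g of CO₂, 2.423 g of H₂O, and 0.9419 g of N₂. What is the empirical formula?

C5H8N2O

mol C = 7.398 g CO₂ ÷ 44.009 g/mol = 0.16810 mol
mol H = 2 × 2.423 g H₂O ÷ 18.015 g/mol = 0.26900 mol
mol N = 2 × 0.9419 g N₂ ÷ 28.014 g/mol = 0.067245 mol
mass O = 3.770 − (2.0191 + 0.27115 + 0.94190) = 0.53788 g → mol O = 0.53788 ÷ 15.999 = 0.033619 mol
Divide by the smallest (0.033619 mol): C 5.000, H 8.001, N 2.000, O 1.000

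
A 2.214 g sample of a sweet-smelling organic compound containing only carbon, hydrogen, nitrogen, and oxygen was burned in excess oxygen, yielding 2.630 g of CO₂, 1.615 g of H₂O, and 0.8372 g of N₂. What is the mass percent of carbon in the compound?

mol C = 2.630 g CO₂ ÷ 44.009 g/mol = 0.059761 mol
mol H = 2 × 1.615 g H₂O ÷ 18.015 g/mol = 0.17930 mol
mol N = 2 × 0.8372 g N₂ ÷ 28.014 g/mol = 0.059770 mol
mass O = 2.214 − (0.71778 + 0.18073 + 0.83720) = 0.47829 g → mol O = 0.47829 ÷ 15.999 = 0.029895 mol
mass % C = 0.71778 g ÷ 2.214 g × 100%

32.42%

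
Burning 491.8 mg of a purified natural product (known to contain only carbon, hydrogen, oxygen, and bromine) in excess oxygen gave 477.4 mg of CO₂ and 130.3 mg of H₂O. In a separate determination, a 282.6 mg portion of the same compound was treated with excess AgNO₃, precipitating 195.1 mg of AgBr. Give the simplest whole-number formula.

C6H8BrO7

mol C = 0.4774 g CO₂ ÷ 44.009 g/mol = 0.010848 mol
mol H = 2 × 0.1303 g H₂O ÷ 18.015 g/mol = 0.014466 mol
From the AgBr data: mol Br per gram of compound = (0.1951 ÷ 187.772) ÷ 0.2826 = 0.0036767 mol/g, so in the 0.4918 g combustion sample mol Br = 0.0018082 mol
mass O = 0.4918 − (0.13029 + 0.014581 + 0.14448) = 0.20244 g → mol O = 0.20244 ÷ 15.999 = 0.012654 mol
Divide by the smallest (0.0018082 mol): C 5.999, H 8.000, Br 1.000, O 6.998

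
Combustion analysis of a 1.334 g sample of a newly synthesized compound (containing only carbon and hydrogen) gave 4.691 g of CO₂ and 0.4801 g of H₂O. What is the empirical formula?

mol C = 4.691 g CO₂ ÷ 44.009 g/mol = 0.10659 mol
mol H = 2 × 0.4801 g H₂O ÷ 18.015 g/mol = 0.053300 mol
Divide by the smallest (0.053300 mol): C 2.000, H 1.000

C2H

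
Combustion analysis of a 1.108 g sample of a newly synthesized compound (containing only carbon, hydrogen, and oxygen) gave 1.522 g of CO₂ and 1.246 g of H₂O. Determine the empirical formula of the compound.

CH4O

mol C = 1.522 g CO₂ ÷ 44.009 g/mol = 0.034584 mol
mol H = 2 × 1.246 g H₂O ÷ 18.015 g/mol = 0.13833 mol
mass O = 1.108 − (0.41539 + 0.13944) = 0.55318 g → mol O = 0.55318 ÷ 15.999 = 0.034576 mol
Divide by the smallest (0.034576 mol): C 1.000, H 4.001, O 1.000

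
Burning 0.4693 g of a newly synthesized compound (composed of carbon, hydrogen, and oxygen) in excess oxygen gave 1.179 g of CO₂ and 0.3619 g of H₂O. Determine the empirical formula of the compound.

mol C = 1.179 g CO₂ ÷ 44.009 g/mol = 0.026790 mol
mol H = 2 × 0.3619 g H₂O ÷ 18.015 g/mol = 0.040178 mol
mass O = 0.4693 − (0.32177 + 0.040499) = 0.10703 g → mol O = 0.10703 ÷ 15.999 = 0.0066896 mol
Divide by the smallest (0.0066896 mol): C 4.005, H 6.006, O 1.000

C4H6O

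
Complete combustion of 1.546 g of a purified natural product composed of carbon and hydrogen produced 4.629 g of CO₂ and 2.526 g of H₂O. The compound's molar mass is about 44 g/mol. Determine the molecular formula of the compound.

C3H8

mol C = 4.629 g CO₂ ÷ 44.009 g/mol = 0.10518 mol
mol H = 2 × 2.526 g H₂O ÷ 18.015 g/mol = 0.28043 mol
Divide by the smallest (0.10518 mol): C 1.000, H 2.666
Multiplying each by 3 gives whole numbers: C 3.00, H 8.00
Empirical formula: C3H8
Empirical-formula mass = 44.10 g/mol; 44 ÷ 44.10 ≈ 1, so the molecular formula is C3H8.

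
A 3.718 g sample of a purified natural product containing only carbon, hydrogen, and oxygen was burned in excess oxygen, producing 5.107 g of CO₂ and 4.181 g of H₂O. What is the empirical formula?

mol C = 5.107 g CO₂ ÷ 44.009 g/mol = 0.11604 mol
mol H = 2 × 4.181 g H₂O ÷ 18.015 g/mol = 0.46417 mol
mass O = 3.718 − (1.3938 + 0.46788) = 1.8563 g → mol O = 1.8563 ÷ 15.999 = 0.11603 mol
Divide by the smallest (0.11603 mol): C 1.000, H 4.001, O 1.000

CH4O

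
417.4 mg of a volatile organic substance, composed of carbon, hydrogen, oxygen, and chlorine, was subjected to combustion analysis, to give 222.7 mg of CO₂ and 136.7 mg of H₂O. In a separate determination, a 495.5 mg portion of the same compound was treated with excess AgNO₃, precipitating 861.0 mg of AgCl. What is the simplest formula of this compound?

mol C = 0.2227 g CO₂ ÷ 44.009 g/mol = 0.0050603 mol
mol H = 2 × 0.1367 g H₂O ÷ 18.015 g/mol = 0.015176 mol
From the AgCl data: mol Cl per gram of compound = (0.8610 ÷ 143.318) ÷ 0.4955 = 0.012124 mol/g, so in the 0.4174 g combustion sample mol Cl = 0.0050607 mol
mass O = 0.4174 − (0.060780 + 0.015298 + 0.17940) = 0.16192 g → mol O = 0.16192 ÷ 15.999 = 0.010121 mol
Divide by the smallest (0.0050603 mol): C 1.000, H 2.999, Cl 1.000, O 2.000

CH3ClO2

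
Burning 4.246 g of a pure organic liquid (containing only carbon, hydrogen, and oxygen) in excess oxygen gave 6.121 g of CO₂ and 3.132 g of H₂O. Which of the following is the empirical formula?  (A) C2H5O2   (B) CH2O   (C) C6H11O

(A) C2H5O2

mol C = 6.121 g CO₂ ÷ 44.009 g/mol = 0.13909 mol
mol H = 2 × 3.132 g H₂O ÷ 18.015 g/mol = 0.34771 mol
mass O = 4.246 − (1.6706 + 0.35049) = 2.2250 g → mol O = 2.2250 ÷ 15.999 = 0.13907 mol
Divide by the smallest (0.13907 mol): C 1.000, H 2.500, O 1.000
Multiplying each by 2 gives whole numbers: C 2.00, H 5.00, O 2.00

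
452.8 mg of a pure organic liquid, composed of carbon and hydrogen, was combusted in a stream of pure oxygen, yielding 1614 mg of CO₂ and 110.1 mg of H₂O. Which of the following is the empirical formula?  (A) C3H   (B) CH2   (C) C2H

(A) C3H

mol C = 1.614 g CO₂ ÷ 44.009 g/mol = 0.036674 mol
mol H = 2 × 0.1101 g H₂O ÷ 18.015 g/mol = 0.012223 mol
Divide by the smallest (0.012223 mol): C 3.000, H 1.000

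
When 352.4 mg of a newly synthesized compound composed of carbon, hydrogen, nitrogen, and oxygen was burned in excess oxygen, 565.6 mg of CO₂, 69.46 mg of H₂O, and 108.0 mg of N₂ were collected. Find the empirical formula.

C5H3N3O2

mol C = 0.5656 g CO₂ ÷ 44.009 g/mol = 0.012852 mol
mol H = 2 × 0.06946 g H₂O ÷ 18.015 g/mol = 0.0077114 mol
mol N = 2 × 0.1080 g N₂ ÷ 28.014 g/mol = 0.0077104 mol
mass O = 0.3524 − (0.15436 + 0.0077730 + 0.10800) = 0.082263 g → mol O = 0.082263 ÷ 15.999 = 0.0051417 mol
Divide by the smallest (0.0051417 mol): C 2.500, H 1.500, N 1.500, O 1.000
Multiplying each by 2 gives whole numbers: C 5.00, H 3.00, N 3.00, O 2.00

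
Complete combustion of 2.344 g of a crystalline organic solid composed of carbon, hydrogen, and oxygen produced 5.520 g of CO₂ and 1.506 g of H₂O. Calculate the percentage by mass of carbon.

mol C = 5.520 g CO₂ ÷ 44.009 g/mol = 0.12543 mol
mol H = 2 × 1.506 g H₂O ÷ 18.015 g/mol = 0.16719 mol
mass O = 2.344 − (1.5065 + 0.16853) = 0.66894 g → mol O = 0.66894 ÷ 15.999 = 0.041811 mol
mass % C = 1.5065 g ÷ 2.344 g × 100%

64.27%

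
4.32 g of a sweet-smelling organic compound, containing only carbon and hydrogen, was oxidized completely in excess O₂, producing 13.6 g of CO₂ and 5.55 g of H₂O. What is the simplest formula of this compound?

mol C = 13.6 g CO₂ ÷ 44.009 g/mol = 0.3090 mol
mol H = 2 × 5.55 g H₂O ÷ 18.015 g/mol = 0.6162 mol
Divide by the smallest (0.3090 mol): C 1.000, H 1.994

CH2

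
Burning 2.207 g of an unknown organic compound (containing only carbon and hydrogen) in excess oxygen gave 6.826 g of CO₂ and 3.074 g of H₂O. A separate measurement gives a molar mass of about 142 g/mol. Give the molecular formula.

C10H22

mol C = 6.826 g CO₂ ÷ 44.009 g/mol = 0.15510 mol
mol H = 2 × 3.074 g H₂O ÷ 18.015 g/mol = 0.34127 mol
Divide by the smallest (0.15510 mol): C 1.000, H 2.200
Multiplying each by 5 gives whole numbers: C 5.00, H 11.00
Empirical formula: C5H11
Empirical-formula mass = 71.14 g/mol; 142 ÷ 71.14 ≈ 2, so the molecular formula is C10H22.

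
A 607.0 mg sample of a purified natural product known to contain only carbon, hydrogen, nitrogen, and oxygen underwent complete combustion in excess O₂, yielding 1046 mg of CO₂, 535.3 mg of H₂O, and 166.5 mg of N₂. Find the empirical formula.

mol C = 1.046 g CO₂ ÷ 44.009 g/mol = 0.023768 mol
mol H = 2 × 0.5353 g H₂O ÷ 18.015 g/mol = 0.059428 mol
mol N = 2 × 0.1665 g N₂ ÷ 28.014 g/mol = 0.011887 mol
mass O = 0.6070 − (0.28548 + 0.059904 + 0.16650) = 0.095120 g → mol O = 0.095120 ÷ 15.999 = 0.0059454 mol
Divide by the smallest (0.0059454 mol): C 3.998, H 9.996, N 1.999, O 1.000

C4H10N2O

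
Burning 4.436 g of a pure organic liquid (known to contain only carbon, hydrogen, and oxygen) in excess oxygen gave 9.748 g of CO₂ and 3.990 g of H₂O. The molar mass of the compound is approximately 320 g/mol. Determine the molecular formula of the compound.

mol C = 9.748 g CO₂ ÷ 44.009 g/mol = 0.22150 mol
mol H = 2 × 3.990 g H₂O ÷ 18.015 g/mol = 0.44296 mol
mass O = 4.436 − (2.6604 + 0.44651) = 1.3291 g → mol O = 1.3291 ÷ 15.999 = 0.083071 mol
Divide by the smallest (0.083071 mol): C 2.666, H 5.332, O 1.000
Multiplying each by 3 gives whole numbers: C 8.00, H 16.00, O 3.00
Empirical formula: C8H16O3
Empirical-formula mass = 160.21 g/mol; 320 ÷ 160.21 ≈ 2, so the molecular formula is C16H32O6.

C16H32O6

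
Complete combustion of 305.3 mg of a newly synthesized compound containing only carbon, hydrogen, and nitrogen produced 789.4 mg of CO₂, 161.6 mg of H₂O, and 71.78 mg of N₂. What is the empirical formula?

C7H7N2

mol C = 0.7894 g CO₂ ÷ 44.009 g/mol = 0.017937 mol
mol H = 2 × 0.1616 g H₂O ÷ 18.015 g/mol = 0.017941 mol
mol N = 2 × 0.07178 g N₂ ÷ 28.014 g/mol = 0.0051246 mol
Divide by the smallest (0.0051246 mol): C 3.500, H 3.501, N 1.000
Multiplying each by 2 gives whole numbers: C 7.00, H 7.00, N 2.00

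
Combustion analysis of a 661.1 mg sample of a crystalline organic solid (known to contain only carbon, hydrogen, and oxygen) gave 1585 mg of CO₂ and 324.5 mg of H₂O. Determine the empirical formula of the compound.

mol C = 1.585 g CO₂ ÷ 44.009 g/mol = 0.036015 mol
mol H = 2 × 0.3245 g H₂O ÷ 18.015 g/mol = 0.036026 mol
mass O = 0.6611 − (0.43258 + 0.036314) = 0.19221 g → mol O = 0.19221 ÷ 15.999 = 0.012014 mol
Divide by the smallest (0.012014 mol): C 2.998, H 2.999, O 1.000

C3H3O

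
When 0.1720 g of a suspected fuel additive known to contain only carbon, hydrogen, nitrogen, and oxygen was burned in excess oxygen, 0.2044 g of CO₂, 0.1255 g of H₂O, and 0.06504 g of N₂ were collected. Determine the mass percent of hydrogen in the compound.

mol C = 0.2044 g CO₂ ÷ 44.009 g/mol = 0.0046445 mol
mol H = 2 × 0.1255 g H₂O ÷ 18.015 g/mol = 0.013933 mol
mol N = 2 × 0.06504 g N₂ ÷ 28.014 g/mol = 0.0046434 mol
mass O = 0.1720 − (0.055785 + 0.014044 + 0.065040) = 0.037131 g → mol O = 0.037131 ÷ 15.999 = 0.0023208 mol
mass % H = 0.014044 g ÷ 0.1720 g × 100%

8.17%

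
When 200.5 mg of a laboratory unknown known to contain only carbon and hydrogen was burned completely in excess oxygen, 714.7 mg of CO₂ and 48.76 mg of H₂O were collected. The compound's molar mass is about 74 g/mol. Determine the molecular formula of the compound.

mol C = 0.7147 g CO₂ ÷ 44.009 g/mol = 0.016240 mol
mol H = 2 × 0.04876 g H₂O ÷ 18.015 g/mol = 0.0054133 mol
Divide by the smallest (0.0054133 mol): C 3.000, H 1.000
Empirical formula: C3H
Empirical-formula mass = 37.04 g/mol; 74 ÷ 37.04 ≈ 2, so the molecular formula is C6H2.

C6H2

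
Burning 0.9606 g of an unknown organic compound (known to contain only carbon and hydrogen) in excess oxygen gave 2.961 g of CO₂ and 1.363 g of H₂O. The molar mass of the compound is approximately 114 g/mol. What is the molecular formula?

mol C = 2.961 g CO₂ ÷ 44.009 g/mol = 0.067282 mol
mol H = 2 × 1.363 g H₂O ÷ 18.015 g/mol = 0.15132 mol
Divide by the smallest (0.067282 mol): C 1.000, H 2.249
Multiplying each by 4 gives whole numbers: C 4.00, H 9.00
Empirical formula: C4H9
Empirical-formula mass = 57.12 g/mol; 114 ÷ 57.12 ≈ 2, so the molecular formula is C8H18.

C8H18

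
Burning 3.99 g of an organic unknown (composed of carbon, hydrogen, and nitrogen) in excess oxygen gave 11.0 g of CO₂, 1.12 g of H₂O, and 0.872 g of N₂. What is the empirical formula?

C4H2N

mol C = 11.0 g CO₂ ÷ 44.009 g/mol = 0.2499 mol
mol H = 2 × 1.12 g H₂O ÷ 18.015 g/mol = 0.1243 mol
mol N = 2 × 0.872 g N₂ ÷ 28.014 g/mol = 0.06225 mol
Divide by the smallest (0.06225 mol): C 4.015, H 1.997, N 1.000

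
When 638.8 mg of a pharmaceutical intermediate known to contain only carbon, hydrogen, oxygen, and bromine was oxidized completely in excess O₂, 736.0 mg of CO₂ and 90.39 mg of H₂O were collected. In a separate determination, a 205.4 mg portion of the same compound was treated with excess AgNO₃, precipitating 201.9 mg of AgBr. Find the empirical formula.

C5H3BrO3

mol C = 0.7360 g CO₂ ÷ 44.009 g/mol = 0.016724 mol
mol H = 2 × 0.09039 g H₂O ÷ 18.015 g/mol = 0.010035 mol
From the AgBr data: mol Br per gram of compound = (0.2019 ÷ 187.772) ÷ 0.2054 = 0.0052349 mol/g, so in the 0.6388 g combustion sample mol Br = 0.0033440 mol
mass O = 0.6388 − (0.20087 + 0.010115 + 0.26720) = 0.16061 g → mol O = 0.16061 ÷ 15.999 = 0.010039 mol
Divide by the smallest (0.0033440 mol): C 5.001, H 3.001, Br 1.000, O 3.002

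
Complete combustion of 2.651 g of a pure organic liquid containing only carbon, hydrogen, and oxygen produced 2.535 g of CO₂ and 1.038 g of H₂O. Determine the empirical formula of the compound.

CH2O2

mol C = 2.535 g CO₂ ÷ 44.009 g/mol = 0.057602 mol
mol H = 2 × 1.038 g H₂O ÷ 18.015 g/mol = 0.11524 mol
mass O = 2.651 − (0.69186 + 0.11616) = 1.8430 g → mol O = 1.8430 ÷ 15.999 = 0.11519 mol
Divide by the smallest (0.057602 mol): C 1.000, H 2.001, O 2.000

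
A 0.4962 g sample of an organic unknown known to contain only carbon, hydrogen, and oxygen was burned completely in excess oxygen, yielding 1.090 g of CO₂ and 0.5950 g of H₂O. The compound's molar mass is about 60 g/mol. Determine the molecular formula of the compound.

C3H8O

mol C = 1.090 g CO₂ ÷ 44.009 g/mol = 0.024768 mol
mol H = 2 × 0.5950 g H₂O ÷ 18.015 g/mol = 0.066056 mol
mass O = 0.4962 − (0.29748 + 0.066585) = 0.13213 g → mol O = 0.13213 ÷ 15.999 = 0.0082587 mol
Divide by the smallest (0.0082587 mol): C 2.999, H 7.998, O 1.000
Empirical formula: C3H8O
Empirical-formula mass = 60.10 g/mol; 60 ÷ 60.10 ≈ 1, so the molecular formula is C3H8O.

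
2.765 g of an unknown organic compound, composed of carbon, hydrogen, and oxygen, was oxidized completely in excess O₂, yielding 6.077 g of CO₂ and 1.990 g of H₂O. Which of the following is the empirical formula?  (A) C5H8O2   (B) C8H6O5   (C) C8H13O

(A) C5H8O2

mol C = 6.077 g CO₂ ÷ 44.009 g/mol = 0.13809 mol
mol H = 2 × 1.990 g H₂O ÷ 18.015 g/mol = 0.22093 mol
mass O = 2.765 − (1.6585 + 0.22269) = 0.88376 g → mol O = 0.88376 ÷ 15.999 = 0.055239 mol
Divide by the smallest (0.055239 mol): C 2.500, H 4.000, O 1.000
Multiplying each by 2 gives whole numbers: C 5.00, H 8.00, O 2.00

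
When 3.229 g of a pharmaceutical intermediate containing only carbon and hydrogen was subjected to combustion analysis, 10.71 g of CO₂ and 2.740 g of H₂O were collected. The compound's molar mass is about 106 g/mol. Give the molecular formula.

mol C = 10.71 g CO₂ ÷ 44.009 g/mol = 0.24336 mol
mol H = 2 × 2.740 g H₂O ÷ 18.015 g/mol = 0.30419 mol
Divide by the smallest (0.24336 mol): C 1.000, H 1.250
Multiplying each by 4 gives whole numbers: C 4.00, H 5.00
Empirical formula: C4H5
Empirical-formula mass = 53.08 g/mol; 106 ÷ 53.08 ≈ 2, so the molecular formula is C8H10.

C8H10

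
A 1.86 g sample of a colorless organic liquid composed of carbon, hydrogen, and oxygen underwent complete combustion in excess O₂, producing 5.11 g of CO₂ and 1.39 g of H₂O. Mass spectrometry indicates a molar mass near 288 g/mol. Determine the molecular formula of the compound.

C18H24O3

mol C = 5.11 g CO₂ ÷ 44.009 g/mol = 0.1161 mol
mol H = 2 × 1.39 g H₂O ÷ 18.015 g/mol = 0.1543 mol
mass O = 1.86 − (1.395 + 0.1556) = 0.3098 g → mol O = 0.3098 ÷ 15.999 = 0.01937 mol
Divide by the smallest (0.01937 mol): C 5.996, H 7.969, O 1.000
Empirical formula: C6H8O
Empirical-formula mass = 96.13 g/mol; 288 ÷ 96.13 ≈ 3, so the molecular formula is C18H24O3.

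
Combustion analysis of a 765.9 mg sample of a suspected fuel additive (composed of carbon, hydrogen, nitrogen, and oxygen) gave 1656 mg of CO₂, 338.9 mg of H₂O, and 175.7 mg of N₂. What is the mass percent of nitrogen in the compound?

22.94%

mol C = 1.656 g CO₂ ÷ 44.009 g/mol = 0.037629 mol
mol H = 2 × 0.3389 g H₂O ÷ 18.015 g/mol = 0.037624 mol
mol N = 2 × 0.1757 g N₂ ÷ 28.014 g/mol = 0.012544 mol
mass O = 0.7659 − (0.45196 + 0.037925 + 0.17570) = 0.10032 g → mol O = 0.10032 ÷ 15.999 = 0.0062702 mol
mass % N = 0.17570 g ÷ 0.7659 g × 100%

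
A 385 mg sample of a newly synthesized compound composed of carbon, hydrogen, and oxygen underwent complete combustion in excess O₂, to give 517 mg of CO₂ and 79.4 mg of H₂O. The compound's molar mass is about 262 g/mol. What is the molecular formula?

mol C = 0.517 g CO₂ ÷ 44.009 g/mol = 0.01175 mol
mol H = 2 × 0.0794 g H₂O ÷ 18.015 g/mol = 0.008815 mol
mass O = 0.385 − (0.1411 + 0.008885) = 0.2350 g → mol O = 0.2350 ÷ 15.999 = 0.01469 mol
Divide by the smallest (0.008815 mol): C 1.333, H 1.000, O 1.666
Multiplying each by 3 gives whole numbers: C 4.00, H 3.00, O 5.00
Empirical formula: C4H3O5
Empirical-formula mass = 131.06 g/mol; 262 ÷ 131.06 ≈ 2, so the molecular formula is C8H6O10.

C8H6O10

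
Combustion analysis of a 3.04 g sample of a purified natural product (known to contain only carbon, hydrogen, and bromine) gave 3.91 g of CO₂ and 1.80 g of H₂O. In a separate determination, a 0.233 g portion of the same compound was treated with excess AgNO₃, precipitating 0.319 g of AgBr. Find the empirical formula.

C4H9Br

mol C = 3.91 g CO₂ ÷ 44.009 g/mol = 0.08885 mol
mol H = 2 × 1.80 g H₂O ÷ 18.015 g/mol = 0.1998 mol
From the AgBr data: mol Br per gram of compound = (0.319 ÷ 187.772) ÷ 0.233 = 0.007291 mol/g, so in the 3.04 g combustion sample mol Br = 0.02217 mol
Divide by the smallest (0.02217 mol): C 4.008, H 9.016, Br 1.000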